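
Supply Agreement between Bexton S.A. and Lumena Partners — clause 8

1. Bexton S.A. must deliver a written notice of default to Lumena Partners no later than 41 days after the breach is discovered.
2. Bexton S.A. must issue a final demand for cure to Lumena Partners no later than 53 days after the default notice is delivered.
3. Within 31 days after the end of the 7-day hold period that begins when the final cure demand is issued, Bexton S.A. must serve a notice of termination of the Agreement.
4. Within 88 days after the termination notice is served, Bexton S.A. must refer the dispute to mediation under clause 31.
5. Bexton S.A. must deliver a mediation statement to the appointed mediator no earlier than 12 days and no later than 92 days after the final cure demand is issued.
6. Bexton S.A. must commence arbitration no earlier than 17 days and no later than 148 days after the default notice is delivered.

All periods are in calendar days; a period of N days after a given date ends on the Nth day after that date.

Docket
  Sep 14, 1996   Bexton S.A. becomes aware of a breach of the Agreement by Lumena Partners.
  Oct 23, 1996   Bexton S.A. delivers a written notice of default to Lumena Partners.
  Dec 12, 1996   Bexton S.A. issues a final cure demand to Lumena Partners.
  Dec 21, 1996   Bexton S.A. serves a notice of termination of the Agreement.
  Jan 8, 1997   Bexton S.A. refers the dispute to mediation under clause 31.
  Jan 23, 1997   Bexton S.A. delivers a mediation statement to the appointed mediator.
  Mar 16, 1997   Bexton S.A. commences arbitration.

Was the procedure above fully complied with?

Yes

Step 1 — counting 41 days from Sep 14, 1996 (when the breach is discovered) gives a deadline of Oct 25, 1996; completed Oct 23, 1996, before the deadline.
Step 2 — counting 53 days from Oct 23, 1996 (when the default notice is delivered) gives a deadline of Dec 15, 1996; done Dec 12, 1996 — timely.
Step 3 — counting 31 days from Dec 19, 1996 (end of the 7-day hold period, which began when the final cure demand is issued on Dec 12, 1996) gives a deadline of Jan 19, 1997; Dec 21, 1996 is within that limit.
Step 4 — counting 88 days from Dec 21, 1996 (when the termination notice is served) gives a deadline of Mar 19, 1997; Jan 8, 1997 is within that limit.
Step 5 — 12 and 92 days from Dec 12, 1996 (when the final cure demand is issued) are Dec 24, 1996 and Mar 14, 1997 respectively; done Jan 23, 1997 — within the window.
Step 6 — 17 and 148 days from Oct 23, 1996 (when the default notice is delivered) are Nov 9, 1996 and Mar 20, 1997 respectively; done Mar 16, 1997, which is between those dates.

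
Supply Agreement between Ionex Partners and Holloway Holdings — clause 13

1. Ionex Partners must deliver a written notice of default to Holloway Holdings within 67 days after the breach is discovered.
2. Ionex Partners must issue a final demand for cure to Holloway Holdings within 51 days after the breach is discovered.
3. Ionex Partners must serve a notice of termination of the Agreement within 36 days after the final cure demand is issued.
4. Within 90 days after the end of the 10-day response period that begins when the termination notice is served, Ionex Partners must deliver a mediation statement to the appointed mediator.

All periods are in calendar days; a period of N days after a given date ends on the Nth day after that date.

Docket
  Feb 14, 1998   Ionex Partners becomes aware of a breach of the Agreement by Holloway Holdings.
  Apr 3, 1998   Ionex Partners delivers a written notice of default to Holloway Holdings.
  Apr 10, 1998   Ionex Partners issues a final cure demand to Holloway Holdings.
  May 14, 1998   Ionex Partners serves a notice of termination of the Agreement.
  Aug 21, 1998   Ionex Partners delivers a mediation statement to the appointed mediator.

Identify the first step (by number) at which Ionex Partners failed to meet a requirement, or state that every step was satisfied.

Step 2

Step 1 — counting 67 days from Feb 14, 1998 (when the breach is discovered) gives a deadline of Apr 22, 1998; done Apr 3, 1998 — timely.
Step 2 — counting 51 days from Feb 14, 1998 (when the breach is discovered) gives a deadline of Apr 6, 1998; not done until Apr 10, 1998, 4 days after the deadline.
The analysis stops there.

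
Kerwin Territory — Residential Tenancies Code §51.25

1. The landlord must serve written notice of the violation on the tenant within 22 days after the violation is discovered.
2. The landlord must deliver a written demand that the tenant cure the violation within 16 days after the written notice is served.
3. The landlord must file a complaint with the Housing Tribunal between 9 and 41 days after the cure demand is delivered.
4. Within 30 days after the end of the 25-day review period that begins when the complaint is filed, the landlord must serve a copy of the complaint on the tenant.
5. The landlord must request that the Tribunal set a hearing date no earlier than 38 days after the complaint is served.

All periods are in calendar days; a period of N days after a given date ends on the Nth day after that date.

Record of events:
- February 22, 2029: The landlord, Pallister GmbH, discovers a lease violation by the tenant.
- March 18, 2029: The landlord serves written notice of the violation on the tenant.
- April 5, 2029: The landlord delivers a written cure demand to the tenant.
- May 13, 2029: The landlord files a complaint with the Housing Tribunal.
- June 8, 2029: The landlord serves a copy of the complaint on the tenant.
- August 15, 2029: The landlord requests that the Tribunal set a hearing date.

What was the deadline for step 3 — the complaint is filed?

Step 3 runs from April 5, 2029, when the cure demand is delivered. The window is 9–41 days after April 5, 2029; it closes on May 16, 2029.

May 16, 2029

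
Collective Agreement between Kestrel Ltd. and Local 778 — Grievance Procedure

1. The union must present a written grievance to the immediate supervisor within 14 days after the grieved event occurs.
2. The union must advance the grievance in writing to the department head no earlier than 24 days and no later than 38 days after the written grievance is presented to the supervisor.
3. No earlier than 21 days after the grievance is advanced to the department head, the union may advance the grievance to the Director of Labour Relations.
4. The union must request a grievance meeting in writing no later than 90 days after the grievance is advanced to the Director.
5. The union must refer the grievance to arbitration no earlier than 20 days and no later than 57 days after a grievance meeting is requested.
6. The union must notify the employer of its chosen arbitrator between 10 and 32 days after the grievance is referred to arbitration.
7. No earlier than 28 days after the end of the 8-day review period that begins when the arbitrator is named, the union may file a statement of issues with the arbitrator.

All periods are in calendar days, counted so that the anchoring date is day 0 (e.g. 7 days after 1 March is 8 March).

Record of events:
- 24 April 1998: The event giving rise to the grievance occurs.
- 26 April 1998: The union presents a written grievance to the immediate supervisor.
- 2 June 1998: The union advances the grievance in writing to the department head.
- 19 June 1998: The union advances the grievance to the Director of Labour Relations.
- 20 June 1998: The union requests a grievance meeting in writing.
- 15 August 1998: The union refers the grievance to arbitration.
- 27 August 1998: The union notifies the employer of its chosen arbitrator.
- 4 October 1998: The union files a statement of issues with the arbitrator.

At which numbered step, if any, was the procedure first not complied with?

Step 1 — counting 14 days from 24 April 1998 (when the grieved event occurs) gives a deadline of 8 May 1998; completed 26 April 1998, before the deadline.
Step 2 — 24 and 38 days from 26 April 1998 (when the written grievance is presented to the supervisor) are 20 May 1998 and 3 June 1998 respectively; 2 June 1998 falls inside that range.
Step 3 — must wait 21 days from 2 June 1998 (when the grievance is advanced to the department head), so not before 23 June 1998; done 19 June 1998 — 4 days too early.

Step 3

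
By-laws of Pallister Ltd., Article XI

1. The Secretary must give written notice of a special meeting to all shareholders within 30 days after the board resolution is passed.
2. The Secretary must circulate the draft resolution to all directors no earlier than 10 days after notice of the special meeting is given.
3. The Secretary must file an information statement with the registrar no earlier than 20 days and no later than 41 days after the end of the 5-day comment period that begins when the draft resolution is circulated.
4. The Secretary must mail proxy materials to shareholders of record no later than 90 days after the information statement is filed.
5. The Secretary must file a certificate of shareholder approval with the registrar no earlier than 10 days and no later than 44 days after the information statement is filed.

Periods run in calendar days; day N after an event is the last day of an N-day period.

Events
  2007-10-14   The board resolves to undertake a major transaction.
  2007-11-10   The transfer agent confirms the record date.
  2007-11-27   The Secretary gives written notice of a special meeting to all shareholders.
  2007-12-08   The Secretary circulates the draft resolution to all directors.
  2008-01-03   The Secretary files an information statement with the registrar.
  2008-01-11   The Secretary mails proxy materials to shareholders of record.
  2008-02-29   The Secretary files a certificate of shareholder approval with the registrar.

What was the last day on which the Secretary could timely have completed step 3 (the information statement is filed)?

2008-01-23

The draft resolution is circulated on 2007-12-08; the 5-day comment period therefore ends 2007-12-13, and step 3 runs from that date. The window is 20–41 days after 2007-12-13; it closes on 2008-01-23.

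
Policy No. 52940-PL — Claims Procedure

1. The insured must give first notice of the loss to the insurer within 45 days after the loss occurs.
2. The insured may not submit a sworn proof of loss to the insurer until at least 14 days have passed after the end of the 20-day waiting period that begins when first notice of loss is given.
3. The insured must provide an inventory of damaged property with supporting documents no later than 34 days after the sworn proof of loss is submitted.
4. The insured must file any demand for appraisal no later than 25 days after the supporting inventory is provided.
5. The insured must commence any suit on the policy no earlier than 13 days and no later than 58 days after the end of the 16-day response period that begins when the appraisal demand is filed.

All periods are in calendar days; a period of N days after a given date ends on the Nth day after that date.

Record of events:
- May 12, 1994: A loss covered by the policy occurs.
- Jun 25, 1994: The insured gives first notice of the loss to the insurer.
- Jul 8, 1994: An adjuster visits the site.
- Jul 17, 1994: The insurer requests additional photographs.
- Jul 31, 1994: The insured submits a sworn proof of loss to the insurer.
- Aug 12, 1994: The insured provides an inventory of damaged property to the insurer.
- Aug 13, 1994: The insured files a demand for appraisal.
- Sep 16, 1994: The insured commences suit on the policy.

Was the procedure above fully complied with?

Yes

Step 1 — counting 45 days from May 12, 1994 (when the loss occurs) gives a deadline of Jun 26, 1994; Jun 25, 1994 is within that limit.
Step 2 — must wait 14 days from Jul 15, 1994 (end of the 20-day waiting period, which began when first notice of loss is given on Jun 25, 1994), so not before Jul 29, 1994; Jul 31, 1994 is on or after that date.
Step 3 — counting 34 days from Jul 31, 1994 (when the sworn proof of loss is submitted) gives a deadline of Sep 3, 1994; done Aug 12, 1994 — timely.
Step 4 — counting 25 days from Aug 12, 1994 (when the supporting inventory is provided) gives a deadline of Sep 6, 1994; done Aug 13, 1994 — timely.
Step 5 — 13 and 58 days from Aug 29, 1994 (end of the 16-day response period, which began when the appraisal demand is filed on Aug 13, 1994) are Sep 11, 1994 and Oct 26, 1994 respectively; done Sep 16, 1994, which is between those dates.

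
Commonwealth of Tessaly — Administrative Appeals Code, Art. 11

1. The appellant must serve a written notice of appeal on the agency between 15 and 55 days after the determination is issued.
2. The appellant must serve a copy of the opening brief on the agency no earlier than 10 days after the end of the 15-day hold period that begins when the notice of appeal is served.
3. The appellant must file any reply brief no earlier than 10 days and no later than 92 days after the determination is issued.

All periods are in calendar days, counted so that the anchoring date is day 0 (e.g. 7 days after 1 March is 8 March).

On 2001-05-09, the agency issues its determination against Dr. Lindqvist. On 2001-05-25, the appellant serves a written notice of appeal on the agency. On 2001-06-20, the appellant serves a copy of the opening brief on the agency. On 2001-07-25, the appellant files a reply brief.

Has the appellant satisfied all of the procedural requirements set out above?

Yes

(1) the permitted window runs from 2001-05-09 + 15 = 2001-05-24 to 2001-05-09 + 55 = 2001-07-03; done 2001-05-25, which is between those dates.
(2) permitted from 2001-06-09 + 10 days = 2001-06-19 onward; done 2001-06-20, after the minimum wait.
(3) the permitted window runs from 2001-05-09 + 10 = 2001-05-19 to 2001-05-09 + 92 = 2001-08-09; done 2001-07-25 — within the window.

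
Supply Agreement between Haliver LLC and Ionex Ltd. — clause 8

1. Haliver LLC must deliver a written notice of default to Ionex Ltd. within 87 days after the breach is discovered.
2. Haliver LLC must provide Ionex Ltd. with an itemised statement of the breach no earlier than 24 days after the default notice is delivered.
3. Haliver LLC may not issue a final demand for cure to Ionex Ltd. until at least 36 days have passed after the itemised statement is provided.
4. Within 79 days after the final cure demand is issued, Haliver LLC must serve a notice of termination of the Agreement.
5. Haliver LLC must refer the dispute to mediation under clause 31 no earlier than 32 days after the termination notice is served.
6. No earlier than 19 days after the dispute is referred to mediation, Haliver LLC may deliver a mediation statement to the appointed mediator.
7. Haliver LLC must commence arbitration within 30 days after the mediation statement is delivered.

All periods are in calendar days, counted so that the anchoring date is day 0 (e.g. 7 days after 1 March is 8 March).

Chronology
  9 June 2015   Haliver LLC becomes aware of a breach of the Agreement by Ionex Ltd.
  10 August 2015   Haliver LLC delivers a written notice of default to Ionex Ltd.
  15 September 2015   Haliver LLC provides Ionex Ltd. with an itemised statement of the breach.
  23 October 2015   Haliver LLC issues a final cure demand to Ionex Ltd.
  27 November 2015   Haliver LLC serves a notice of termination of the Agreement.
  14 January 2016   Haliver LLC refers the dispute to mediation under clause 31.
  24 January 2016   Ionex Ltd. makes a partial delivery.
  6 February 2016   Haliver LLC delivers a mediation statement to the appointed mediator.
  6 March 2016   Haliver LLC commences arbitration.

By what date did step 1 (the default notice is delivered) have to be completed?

Step 1 runs from 9 June 2015, when the breach is discovered. 87 days after 9 June 2015 is 4 September 2015.

4 September 2015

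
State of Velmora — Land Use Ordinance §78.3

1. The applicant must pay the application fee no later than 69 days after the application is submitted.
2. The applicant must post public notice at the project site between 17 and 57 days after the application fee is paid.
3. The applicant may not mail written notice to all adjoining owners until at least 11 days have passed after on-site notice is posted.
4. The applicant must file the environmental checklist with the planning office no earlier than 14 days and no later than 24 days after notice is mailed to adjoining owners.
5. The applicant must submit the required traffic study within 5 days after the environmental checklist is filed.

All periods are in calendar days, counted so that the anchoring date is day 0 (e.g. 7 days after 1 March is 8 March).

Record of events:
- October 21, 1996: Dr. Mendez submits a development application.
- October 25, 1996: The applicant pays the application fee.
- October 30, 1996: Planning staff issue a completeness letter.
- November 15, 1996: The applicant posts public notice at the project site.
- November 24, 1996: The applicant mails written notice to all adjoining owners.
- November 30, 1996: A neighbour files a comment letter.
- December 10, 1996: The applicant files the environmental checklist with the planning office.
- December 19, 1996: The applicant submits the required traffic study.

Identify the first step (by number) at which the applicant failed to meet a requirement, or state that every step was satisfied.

(1) due by October 21, 1996 + 69 days = December 29, 1996; completed October 25, 1996, before the deadline.
(2) the permitted window runs from October 25, 1996 + 17 = November 11, 1996 to October 25, 1996 + 57 = December 21, 1996; done November 15, 1996 — within the window.
(3) permitted from November 15, 1996 + 11 days = November 26, 1996 onward; done November 24, 1996 — 2 days too early.

Step 3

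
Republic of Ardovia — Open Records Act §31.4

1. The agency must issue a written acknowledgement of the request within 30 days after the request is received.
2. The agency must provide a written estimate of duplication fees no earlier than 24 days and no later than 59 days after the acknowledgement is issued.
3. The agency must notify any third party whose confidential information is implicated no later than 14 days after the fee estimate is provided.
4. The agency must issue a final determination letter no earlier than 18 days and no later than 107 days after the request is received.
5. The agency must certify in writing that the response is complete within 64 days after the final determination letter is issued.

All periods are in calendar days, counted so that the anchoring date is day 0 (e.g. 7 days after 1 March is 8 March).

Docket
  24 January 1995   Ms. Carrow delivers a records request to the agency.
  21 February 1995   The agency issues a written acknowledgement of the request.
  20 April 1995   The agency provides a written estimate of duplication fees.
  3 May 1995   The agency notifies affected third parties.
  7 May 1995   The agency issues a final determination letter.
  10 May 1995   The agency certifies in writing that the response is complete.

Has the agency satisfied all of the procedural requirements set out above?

(1) due by 24 January 1995 + 30 days = 23 February 1995; 21 February 1995 is within that limit.
(2) the permitted window runs from 21 February 1995 + 24 = 17 March 1995 to 21 February 1995 + 59 = 21 April 1995; 20 April 1995 falls inside that range.
(3) due by 20 April 1995 + 14 days = 4 May 1995; done 3 May 1995 — timely.
(4) the permitted window runs from 24 January 1995 + 18 = 11 February 1995 to 24 January 1995 + 107 = 11 May 1995; 7 May 1995 falls inside that range.
(5) due by 7 May 1995 + 64 days = 10 July 1995; done 10 May 1995 — timely.

Yes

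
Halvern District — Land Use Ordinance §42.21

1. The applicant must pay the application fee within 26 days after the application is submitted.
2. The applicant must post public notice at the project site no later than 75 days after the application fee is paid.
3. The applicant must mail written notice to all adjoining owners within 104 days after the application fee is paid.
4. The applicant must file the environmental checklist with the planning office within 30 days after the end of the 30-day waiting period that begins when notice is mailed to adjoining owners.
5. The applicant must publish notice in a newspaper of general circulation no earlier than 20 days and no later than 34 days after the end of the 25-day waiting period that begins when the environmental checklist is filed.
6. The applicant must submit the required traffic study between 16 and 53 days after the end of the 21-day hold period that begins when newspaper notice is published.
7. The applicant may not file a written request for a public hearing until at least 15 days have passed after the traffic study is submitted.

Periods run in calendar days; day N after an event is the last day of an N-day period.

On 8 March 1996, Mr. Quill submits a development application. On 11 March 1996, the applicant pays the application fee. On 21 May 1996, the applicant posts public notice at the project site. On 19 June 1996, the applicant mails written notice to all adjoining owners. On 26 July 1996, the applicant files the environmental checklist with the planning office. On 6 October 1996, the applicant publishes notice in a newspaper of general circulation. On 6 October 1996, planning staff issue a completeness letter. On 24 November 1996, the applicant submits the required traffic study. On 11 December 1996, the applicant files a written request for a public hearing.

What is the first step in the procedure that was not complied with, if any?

Step 5

Step 1: 26 days after 8 March 1996 (when the application is submitted) is 3 April 1996; completed 11 March 1996, before the deadline.
Step 2: 75 days after 11 March 1996 (when the application fee is paid) is 25 May 1996; completed 21 May 1996, before the deadline.
Step 3: 104 days after 11 March 1996 (when the application fee is paid) is 23 June 1996; done 19 June 1996 — timely.
Step 4: 30 days after 19 July 1996 (end of the 30-day waiting period, which began when notice is mailed to adjoining owners on 19 June 1996) is 18 August 1996; done 26 July 1996 — timely.
Step 5: the window is 20–34 days after 20 August 1996 (end of the 25-day waiting period, which began when the environmental checklist is filed on 26 July 1996), so 9 September 1996 through 23 September 1996; 6 October 1996 is 13 days past the end of the window.
The analysis stops there.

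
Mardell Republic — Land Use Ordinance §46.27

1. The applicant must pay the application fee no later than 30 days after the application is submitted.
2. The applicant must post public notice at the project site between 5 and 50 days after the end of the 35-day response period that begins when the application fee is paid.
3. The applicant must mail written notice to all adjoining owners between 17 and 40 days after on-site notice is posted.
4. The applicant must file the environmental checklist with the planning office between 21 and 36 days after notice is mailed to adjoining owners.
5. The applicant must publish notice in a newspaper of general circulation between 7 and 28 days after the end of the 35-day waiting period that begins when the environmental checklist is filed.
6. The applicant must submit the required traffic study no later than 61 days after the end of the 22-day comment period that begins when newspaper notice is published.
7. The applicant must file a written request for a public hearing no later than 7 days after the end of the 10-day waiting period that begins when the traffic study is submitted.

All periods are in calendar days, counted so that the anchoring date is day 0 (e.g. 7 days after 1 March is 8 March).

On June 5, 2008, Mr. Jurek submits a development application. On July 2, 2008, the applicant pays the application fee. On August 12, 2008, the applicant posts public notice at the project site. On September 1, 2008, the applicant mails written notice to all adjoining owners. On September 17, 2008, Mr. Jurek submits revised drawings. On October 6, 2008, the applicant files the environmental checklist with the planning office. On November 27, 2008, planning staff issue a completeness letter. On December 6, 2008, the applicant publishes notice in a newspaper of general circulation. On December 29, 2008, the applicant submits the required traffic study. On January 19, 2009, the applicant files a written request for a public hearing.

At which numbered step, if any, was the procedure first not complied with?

Step 7

(1) due by June 5, 2008 + 30 days = July 5, 2008; completed July 2, 2008, before the deadline.
(2) the permitted window runs from August 6, 2008 + 5 = August 11, 2008 to August 6, 2008 + 50 = September 25, 2008; August 12, 2008 falls inside that range.
(3) the permitted window runs from August 12, 2008 + 17 = August 29, 2008 to August 12, 2008 + 40 = September 21, 2008; done September 1, 2008 — within the window.
(4) the permitted window runs from September 1, 2008 + 21 = September 22, 2008 to September 1, 2008 + 36 = October 7, 2008; October 6, 2008 falls inside that range.
(5) the permitted window runs from November 10, 2008 + 7 = November 17, 2008 to November 10, 2008 + 28 = December 8, 2008; December 6, 2008 falls inside that range.
(6) due by December 28, 2008 + 61 days = February 27, 2009; completed December 29, 2008, before the deadline.
(7) due by January 8, 2009 + 7 days = January 15, 2009; not done until January 19, 2009, 4 days after the deadline.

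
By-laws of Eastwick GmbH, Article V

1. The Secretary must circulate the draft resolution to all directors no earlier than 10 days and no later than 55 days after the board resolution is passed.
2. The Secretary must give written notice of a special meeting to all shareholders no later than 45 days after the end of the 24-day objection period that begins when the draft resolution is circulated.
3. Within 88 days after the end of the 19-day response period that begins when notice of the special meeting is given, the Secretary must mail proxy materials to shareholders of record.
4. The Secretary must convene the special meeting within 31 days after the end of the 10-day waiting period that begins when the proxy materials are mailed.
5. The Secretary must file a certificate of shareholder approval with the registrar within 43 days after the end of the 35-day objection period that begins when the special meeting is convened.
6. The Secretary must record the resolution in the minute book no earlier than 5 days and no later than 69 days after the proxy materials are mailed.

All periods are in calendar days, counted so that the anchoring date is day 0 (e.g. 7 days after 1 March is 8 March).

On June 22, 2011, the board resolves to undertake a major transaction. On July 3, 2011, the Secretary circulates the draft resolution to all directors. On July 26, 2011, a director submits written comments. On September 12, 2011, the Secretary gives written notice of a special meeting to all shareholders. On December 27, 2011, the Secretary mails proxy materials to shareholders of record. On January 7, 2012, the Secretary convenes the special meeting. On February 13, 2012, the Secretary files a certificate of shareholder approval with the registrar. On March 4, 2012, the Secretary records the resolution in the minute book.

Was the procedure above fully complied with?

Step 1: the window is 10–55 days after June 22, 2011 (when the board resolution is passed), so July 2, 2011 through August 16, 2011; July 3, 2011 falls inside that range.
Step 2: 45 days after July 27, 2011 (end of the 24-day objection period, which began when the draft resolution is circulated on July 3, 2011) is September 10, 2011; done September 12, 2011 — 2 days late.
The analysis stops there.

No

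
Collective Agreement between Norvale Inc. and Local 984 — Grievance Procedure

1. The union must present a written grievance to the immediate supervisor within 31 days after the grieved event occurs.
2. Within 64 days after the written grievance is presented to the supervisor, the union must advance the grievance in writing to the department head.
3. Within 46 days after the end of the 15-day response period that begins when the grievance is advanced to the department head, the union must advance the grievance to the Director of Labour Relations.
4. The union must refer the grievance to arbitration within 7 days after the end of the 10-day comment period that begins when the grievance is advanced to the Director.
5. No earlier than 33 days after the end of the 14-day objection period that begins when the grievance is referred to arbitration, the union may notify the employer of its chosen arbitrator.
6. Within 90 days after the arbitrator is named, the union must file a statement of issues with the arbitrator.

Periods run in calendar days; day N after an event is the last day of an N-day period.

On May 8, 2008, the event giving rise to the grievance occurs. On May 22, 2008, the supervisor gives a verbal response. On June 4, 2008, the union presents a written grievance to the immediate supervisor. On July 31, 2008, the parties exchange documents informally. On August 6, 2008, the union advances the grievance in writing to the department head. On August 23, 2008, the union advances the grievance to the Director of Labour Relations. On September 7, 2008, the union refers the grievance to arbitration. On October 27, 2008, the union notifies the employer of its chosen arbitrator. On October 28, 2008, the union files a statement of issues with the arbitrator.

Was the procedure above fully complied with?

Step 1: 31 days after May 8, 2008 (when the grieved event occurs) is June 8, 2008; done June 4, 2008 — timely.
Step 2: 64 days after June 4, 2008 (when the written grievance is presented to the supervisor) is August 7, 2008; completed August 6, 2008, before the deadline.
Step 3: 46 days after August 21, 2008 (end of the 15-day response period, which began when the grievance is advanced to the department head on August 6, 2008) is October 6, 2008; done August 23, 2008 — timely.
Step 4: 7 days after September 2, 2008 (end of the 10-day comment period, which began when the grievance is advanced to the Director on August 23, 2008) is September 9, 2008; completed September 7, 2008, before the deadline.
Step 5: the earliest permitted date is 33 days after September 21, 2008 (end of the 14-day objection period, which began when the grievance is referred to arbitration on September 7, 2008), i.e. October 24, 2008; October 27, 2008 is on or after that date.
Step 6: 90 days after October 27, 2008 (when the arbitrator is named) is January 25, 2009; completed October 28, 2008, before the deadline.

Yes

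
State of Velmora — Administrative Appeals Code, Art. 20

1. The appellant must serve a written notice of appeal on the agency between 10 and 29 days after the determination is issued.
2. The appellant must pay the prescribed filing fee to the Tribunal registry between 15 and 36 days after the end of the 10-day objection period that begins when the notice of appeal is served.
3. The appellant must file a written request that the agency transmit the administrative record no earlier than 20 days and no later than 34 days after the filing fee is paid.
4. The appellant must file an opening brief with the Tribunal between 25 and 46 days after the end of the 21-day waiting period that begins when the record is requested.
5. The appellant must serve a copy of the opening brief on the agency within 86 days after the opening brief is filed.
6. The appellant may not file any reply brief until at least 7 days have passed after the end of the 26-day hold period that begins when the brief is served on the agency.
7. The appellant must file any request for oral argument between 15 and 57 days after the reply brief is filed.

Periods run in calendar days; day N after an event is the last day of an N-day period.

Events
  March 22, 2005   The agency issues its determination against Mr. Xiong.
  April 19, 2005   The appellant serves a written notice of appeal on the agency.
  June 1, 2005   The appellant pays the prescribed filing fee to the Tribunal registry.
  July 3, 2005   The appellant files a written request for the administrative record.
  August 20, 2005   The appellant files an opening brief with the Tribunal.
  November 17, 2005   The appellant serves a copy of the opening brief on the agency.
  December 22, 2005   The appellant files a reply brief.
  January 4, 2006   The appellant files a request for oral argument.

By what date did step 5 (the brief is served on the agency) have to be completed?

Step 5 runs from August 20, 2005, when the opening brief is filed. 86 days after August 20, 2005 is November 14, 2005.

November 14, 2005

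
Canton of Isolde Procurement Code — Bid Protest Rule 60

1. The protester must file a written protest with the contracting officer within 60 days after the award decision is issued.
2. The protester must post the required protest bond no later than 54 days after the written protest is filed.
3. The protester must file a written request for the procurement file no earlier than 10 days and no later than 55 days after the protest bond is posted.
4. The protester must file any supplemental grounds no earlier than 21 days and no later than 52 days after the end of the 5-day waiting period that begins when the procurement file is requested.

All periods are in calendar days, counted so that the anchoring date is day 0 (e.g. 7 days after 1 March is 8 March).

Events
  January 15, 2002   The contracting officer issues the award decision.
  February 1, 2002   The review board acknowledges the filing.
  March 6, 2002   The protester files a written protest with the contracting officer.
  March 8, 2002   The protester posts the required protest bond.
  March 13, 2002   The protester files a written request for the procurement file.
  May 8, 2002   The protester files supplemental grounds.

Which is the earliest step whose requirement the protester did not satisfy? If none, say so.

Step 1: 60 days after January 15, 2002 (when the award decision is issued) is March 16, 2002; done March 6, 2002 — timely.
Step 2: 54 days after March 6, 2002 (when the written protest is filed) is April 29, 2002; March 8, 2002 is within that limit.
Step 3: the window is 10–55 days after March 8, 2002 (when the protest bond is posted), so March 18, 2002 through May 2, 2002; March 13, 2002 is 5 days too early.
The procedure was therefore not followed at step 3.

Step 3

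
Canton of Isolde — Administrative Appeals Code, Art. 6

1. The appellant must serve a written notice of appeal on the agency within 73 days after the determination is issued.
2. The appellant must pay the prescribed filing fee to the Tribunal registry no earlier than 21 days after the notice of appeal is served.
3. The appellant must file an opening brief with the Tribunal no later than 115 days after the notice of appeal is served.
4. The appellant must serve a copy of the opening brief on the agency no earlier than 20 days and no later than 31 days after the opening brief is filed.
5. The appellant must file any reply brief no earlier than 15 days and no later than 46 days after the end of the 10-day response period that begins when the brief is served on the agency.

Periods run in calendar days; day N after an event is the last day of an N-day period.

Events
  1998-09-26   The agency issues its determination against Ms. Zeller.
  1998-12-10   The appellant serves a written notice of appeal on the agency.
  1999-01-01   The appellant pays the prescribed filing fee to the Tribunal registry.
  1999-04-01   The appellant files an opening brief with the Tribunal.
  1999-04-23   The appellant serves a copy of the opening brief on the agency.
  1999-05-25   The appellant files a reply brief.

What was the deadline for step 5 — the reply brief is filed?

The brief is served on the agency on 1999-04-23; the 10-day response period therefore ends 1999-05-03, and step 5 runs from that date. The window is 15–46 days after 1999-05-03; it closes on 1999-06-18.

1999-06-18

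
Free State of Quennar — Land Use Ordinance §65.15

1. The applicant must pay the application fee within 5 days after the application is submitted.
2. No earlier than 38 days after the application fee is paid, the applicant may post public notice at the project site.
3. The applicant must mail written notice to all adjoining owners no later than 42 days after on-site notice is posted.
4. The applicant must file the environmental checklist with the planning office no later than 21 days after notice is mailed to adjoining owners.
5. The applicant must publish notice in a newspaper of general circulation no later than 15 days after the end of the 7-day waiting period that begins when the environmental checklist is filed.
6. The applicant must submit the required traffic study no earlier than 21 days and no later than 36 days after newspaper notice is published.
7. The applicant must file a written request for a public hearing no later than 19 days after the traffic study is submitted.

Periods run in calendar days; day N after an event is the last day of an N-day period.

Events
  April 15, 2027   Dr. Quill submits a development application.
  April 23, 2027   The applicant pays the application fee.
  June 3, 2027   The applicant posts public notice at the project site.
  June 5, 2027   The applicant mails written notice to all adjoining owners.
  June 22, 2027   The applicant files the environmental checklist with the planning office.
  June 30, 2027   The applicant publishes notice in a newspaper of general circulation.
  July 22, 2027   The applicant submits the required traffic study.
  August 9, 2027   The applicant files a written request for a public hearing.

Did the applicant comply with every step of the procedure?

(1) due by April 15, 2027 + 5 days = April 20, 2027; done April 23, 2027 — 3 days late.

No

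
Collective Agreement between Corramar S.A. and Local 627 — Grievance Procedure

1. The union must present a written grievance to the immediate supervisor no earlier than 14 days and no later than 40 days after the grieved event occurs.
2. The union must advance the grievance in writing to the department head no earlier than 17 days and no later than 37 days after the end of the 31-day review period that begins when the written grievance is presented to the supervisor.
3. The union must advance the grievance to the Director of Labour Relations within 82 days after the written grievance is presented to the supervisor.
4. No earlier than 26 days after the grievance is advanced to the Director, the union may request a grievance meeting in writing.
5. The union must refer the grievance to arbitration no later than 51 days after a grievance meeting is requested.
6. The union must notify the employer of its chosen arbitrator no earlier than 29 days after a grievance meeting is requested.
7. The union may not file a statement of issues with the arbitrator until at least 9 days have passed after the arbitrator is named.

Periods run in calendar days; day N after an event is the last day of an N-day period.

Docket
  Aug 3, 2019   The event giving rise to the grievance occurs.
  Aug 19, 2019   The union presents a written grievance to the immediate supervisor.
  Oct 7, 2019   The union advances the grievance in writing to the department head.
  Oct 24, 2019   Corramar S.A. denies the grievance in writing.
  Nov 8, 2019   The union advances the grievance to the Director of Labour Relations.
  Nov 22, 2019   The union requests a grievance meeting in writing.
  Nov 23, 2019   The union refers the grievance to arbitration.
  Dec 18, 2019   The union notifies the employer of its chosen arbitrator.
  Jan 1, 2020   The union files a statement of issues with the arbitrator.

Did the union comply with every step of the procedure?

No

(1) the permitted window runs from Aug 3, 2019 + 14 = Aug 17, 2019 to Aug 3, 2019 + 40 = Sep 12, 2019; done Aug 19, 2019, which is between those dates.
(2) the permitted window runs from Sep 19, 2019 + 17 = Oct 6, 2019 to Sep 19, 2019 + 37 = Oct 26, 2019; Oct 7, 2019 falls inside that range.
(3) due by Aug 19, 2019 + 82 days = Nov 9, 2019; Nov 8, 2019 is within that limit.
(4) permitted from Nov 8, 2019 + 26 days = Dec 4, 2019 onward; acted on Nov 22, 2019, 12 days prematurely.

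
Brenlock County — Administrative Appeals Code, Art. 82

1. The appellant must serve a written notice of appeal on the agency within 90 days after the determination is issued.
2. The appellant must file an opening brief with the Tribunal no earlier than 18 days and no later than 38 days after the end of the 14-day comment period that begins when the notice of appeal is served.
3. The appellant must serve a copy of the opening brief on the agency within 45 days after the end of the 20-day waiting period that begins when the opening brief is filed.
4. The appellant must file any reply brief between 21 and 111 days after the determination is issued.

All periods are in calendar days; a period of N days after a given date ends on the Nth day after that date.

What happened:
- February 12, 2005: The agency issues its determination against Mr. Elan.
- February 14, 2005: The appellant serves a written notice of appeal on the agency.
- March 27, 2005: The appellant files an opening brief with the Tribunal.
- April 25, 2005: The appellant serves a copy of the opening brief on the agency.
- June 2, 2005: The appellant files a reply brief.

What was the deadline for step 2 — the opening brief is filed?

April 7, 2005

The notice of appeal is served on February 14, 2005; the 14-day comment period therefore ends February 28, 2005, and step 2 runs from that date. The window is 18–38 days after February 28, 2005; it closes on April 7, 2005.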